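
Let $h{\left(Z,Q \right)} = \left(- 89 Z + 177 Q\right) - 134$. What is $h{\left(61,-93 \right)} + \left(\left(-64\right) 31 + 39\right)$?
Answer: $-23969$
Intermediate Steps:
$h{\left(Z,Q \right)} = -134 - 89 Z + 177 Q$
$h{\left(61,-93 \right)} + \left(\left(-64\right) 31 + 39\right) = \left(-134 - 5429 + 177 \left(-93\right)\right) + \left(\left(-64\right) 31 + 39\right) = \left(-134 - 5429 - 16461\right) + \left(-1984 + 39\right) = -22024 - 1945 = -23969$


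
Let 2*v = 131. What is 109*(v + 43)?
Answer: 23653/2 ≈ 11827.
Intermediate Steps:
v = 131/2 (v = (½)*131 = 131/2 ≈ 65.500)
109*(v + 43) = 109*(131/2 + 43) = 109*(217/2) = 23653/2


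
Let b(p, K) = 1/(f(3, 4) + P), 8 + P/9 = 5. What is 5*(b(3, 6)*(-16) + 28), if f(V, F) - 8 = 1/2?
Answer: 5340/37 ≈ 144.32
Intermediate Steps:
f(V, F) = 17/2 (f(V, F) = 8 + 1/2 = 8 + ½ = 17/2)
P = -27 (P = -72 + 9*5 = -72 + 45 = -27)
b(p, K) = -2/37 (b(p, K) = 1/(17/2 - 27) = 1/(-37/2) = -2/37)
5*(b(3, 6)*(-16) + 28) = 5*(-2/37*(-16) + 28) = 5*(32/37 + 28) = 5*(1068/37) = 5340/37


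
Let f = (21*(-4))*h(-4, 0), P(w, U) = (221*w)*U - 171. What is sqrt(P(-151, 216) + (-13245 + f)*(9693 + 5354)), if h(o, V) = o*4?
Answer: I*sqrt(186282654) ≈ 13649.0*I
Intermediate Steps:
h(o, V) = 4*o
P(w, U) = -171 + 221*U*w (P(w, U) = 221*U*w - 171 = -171 + 221*U*w)
f = 1344 (f = (21*(-4))*(4*(-4)) = -84*(-16) = 1344)
sqrt(P(-151, 216) + (-13245 + f)*(9693 + 5354)) = sqrt((-171 + 221*216*(-151)) + (-13245 + 1344)*(9693 + 5354)) = sqrt((-171 - 7208136) - 11901*15047) = sqrt(-7208307 - 179074347) = sqrt(-186282654) = I*sqrt(186282654)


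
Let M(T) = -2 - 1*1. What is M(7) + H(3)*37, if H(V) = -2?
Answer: -77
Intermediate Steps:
M(T) = -3 (M(T) = -2 - 1 = -3)
M(7) + H(3)*37 = -3 - 2*37 = -3 - 74 = -77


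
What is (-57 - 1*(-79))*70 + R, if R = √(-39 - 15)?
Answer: 1540 + 3*I*√6 ≈ 1540.0 + 7.3485*I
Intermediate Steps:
R = 3*I*√6 (R = √(-54) = 3*I*√6 ≈ 7.3485*I)
(-57 - 1*(-79))*70 + R = (-57 - 1*(-79))*70 + 3*I*√6 = (-57 + 79)*70 + 3*I*√6 = 22*70 + 3*I*√6 = 1540 + 3*I*√6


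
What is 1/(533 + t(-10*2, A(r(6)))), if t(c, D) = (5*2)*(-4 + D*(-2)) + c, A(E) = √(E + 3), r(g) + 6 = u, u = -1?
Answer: 473/225329 + 40*I/225329 ≈ 0.0020992 + 0.00017752*I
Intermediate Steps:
r(g) = -7 (r(g) = -6 - 1 = -7)
A(E) = √(3 + E)
t(c, D) = -40 + c - 20*D (t(c, D) = 10*(-4 - 2*D) + c = (-40 - 20*D) + c = -40 + c - 20*D)
1/(533 + t(-10*2, A(r(6)))) = 1/(533 + (-40 - 10*2 - 20*√(3 - 7))) = 1/(533 + (-40 - 20 - 40*I)) = 1/(533 + (-60 - 40*I)) = 1/(473 - 40*I) = (473 + 40*I)/225329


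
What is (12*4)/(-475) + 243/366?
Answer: 32619/57950 ≈ 0.56288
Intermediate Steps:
(12*4)/(-475) + 243/366 = 48*(-1/475) + 243*(1/366) = -48/475 + 81/122 = 32619/57950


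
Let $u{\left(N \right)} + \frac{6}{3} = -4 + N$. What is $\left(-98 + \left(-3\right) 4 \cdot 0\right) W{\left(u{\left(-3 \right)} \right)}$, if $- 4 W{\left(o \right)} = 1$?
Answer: $\frac{49}{2} \approx 24.5$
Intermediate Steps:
$u{\left(N \right)} = -6 + N$ ($u{\left(N \right)} = -2 + \left(-4 + N\right) = -6 + N$)
$W{\left(o \right)} = - \frac{1}{4}$ ($W{\left(o \right)} = \left(- \frac{1}{4}\right) 1 = - \frac{1}{4}$)
$\left(-98 + \left(-3\right) 4 \cdot 0\right) W{\left(u{\left(-3 \right)} \right)} = \left(-98 + \left(-3\right) 4 \cdot 0\right) \left(- \frac{1}{4}\right) = \left(-98 - 0\right) \left(- \frac{1}{4}\right) = \left(-98 + 0\right) \left(- \frac{1}{4}\right) = \left(-98\right) \left(- \frac{1}{4}\right) = \frac{49}{2}$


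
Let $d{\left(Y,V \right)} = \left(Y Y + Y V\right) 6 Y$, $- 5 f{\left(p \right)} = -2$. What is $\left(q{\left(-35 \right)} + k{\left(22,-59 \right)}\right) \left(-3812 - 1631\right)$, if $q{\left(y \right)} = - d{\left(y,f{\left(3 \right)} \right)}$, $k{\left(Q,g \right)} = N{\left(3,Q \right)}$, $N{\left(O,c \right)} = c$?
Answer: $-1384329076$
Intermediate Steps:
$k{\left(Q,g \right)} = Q$
$f{\left(p \right)} = \frac{2}{5}$ ($f{\left(p \right)} = \left(- \frac{1}{5}\right) \left(-2\right) = \frac{2}{5}$)
$d{\left(Y,V \right)} = Y \left(6 Y^{2} + 6 V Y\right)$ ($d{\left(Y,V \right)} = \left(Y^{2} + V Y\right) 6 Y = \left(6 Y^{2} + 6 V Y\right) Y = Y \left(6 Y^{2} + 6 V Y\right)$)
$q{\left(y \right)} = - 6 y^{2} \left(\frac{2}{5} + y\right)$
$\left(q{\left(-35 \right)} + k{\left(22,-59 \right)}\right) \left(-3812 - 1631\right) = \left(\left(-35\right)^{2} \left(- \frac{12}{5} - -210\right) + 22\right) \left(-3812 - 1631\right) = \left(1225 \left(- \frac{12}{5} + 210\right) + 22\right) \left(-5443\right) = \left(1225 \cdot \frac{1038}{5} + 22\right) \left(-5443\right) = \left(254310 + 22\right) \left(-5443\right) = 254332 \left(-5443\right) = -1384329076$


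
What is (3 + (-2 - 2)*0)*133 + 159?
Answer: 558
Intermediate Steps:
(3 + (-2 - 2)*0)*133 + 159 = (3 - 4*0)*133 + 159 = (3 + 0)*133 + 159 = 3*133 + 159 = 399 + 159 = 558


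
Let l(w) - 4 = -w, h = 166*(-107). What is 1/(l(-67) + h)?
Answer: -1/17691 ≈ -5.6526e-5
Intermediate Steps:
h = -17762
l(w) = 4 - w
1/(l(-67) + h) = 1/((4 - 1*(-67)) - 17762) = 1/((4 + 67) - 17762) = 1/(71 - 17762) = 1/(-17691) = -1/17691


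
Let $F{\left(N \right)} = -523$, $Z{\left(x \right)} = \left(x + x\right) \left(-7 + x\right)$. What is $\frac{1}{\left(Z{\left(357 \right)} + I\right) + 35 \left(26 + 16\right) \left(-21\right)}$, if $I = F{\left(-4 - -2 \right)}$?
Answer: $\frac{1}{218507} \approx 4.5765 \cdot 10^{-6}$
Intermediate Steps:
$Z{\left(x \right)} = 2 x \left(-7 + x\right)$
$I = -523$
$\frac{1}{\left(Z{\left(357 \right)} + I\right) + 35 \left(26 + 16\right) \left(-21\right)} = \frac{1}{\left(2 \cdot 357 \left(-7 + 357\right) - 523\right) + 35 \left(26 + 16\right) \left(-21\right)} = \frac{1}{\left(2 \cdot 357 \cdot 350 - 523\right) + 35 \cdot 42 \left(-21\right)} = \frac{1}{\left(249900 - 523\right) + 1470 \left(-21\right)} = \frac{1}{249377 - 30870} = \frac{1}{218507}$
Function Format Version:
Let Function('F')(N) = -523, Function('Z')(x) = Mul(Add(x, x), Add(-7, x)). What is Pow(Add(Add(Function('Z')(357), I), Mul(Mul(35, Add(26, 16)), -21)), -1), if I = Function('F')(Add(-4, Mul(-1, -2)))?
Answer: Rational(1, 218507) ≈ 4.5765e-6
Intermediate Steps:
Function('Z')(x) = Mul(2, x, Add(-7, x)) (Function('Z')(x) = Mul(Mul(2, x), Add(-7, x)) = Mul(2, x, Add(-7, x)))
I = -523
Pow(Add(Add(Function('Z')(357), I), Mul(Mul(35, Add(26, 16)), -21)), -1) = Pow(Add(Add(Mul(2, 357, Add(-7, 357)), -523), Mul(Mul(35, Add(26, 16)), -21)), -1) = Pow(Add(Add(Mul(2, 357, 350), -523), Mul(Mul(35, 42), -21)), -1) = Pow(Add(Add(249900, -523), Mul(1470, -21)), -1) = Pow(Add(249377, -30870), -1) = Pow(218507, -1) = Rational(1, 218507)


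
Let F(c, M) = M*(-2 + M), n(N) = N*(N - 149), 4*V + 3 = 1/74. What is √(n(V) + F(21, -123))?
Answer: 5*√54275673/296 ≈ 124.45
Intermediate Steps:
V = -221/296 (V = -¾ + (¼)/74 = -¾ + (¼)*(1/74) = -¾ + 1/296 = -221/296 ≈ -0.74662)
n(N) = N*(-149 + N)
√(n(V) + F(21, -123)) = √(-221*(-149 - 221/296)/296 - 123*(-2 - 123)) = √(-221/296*(-44325/296) - 123*(-125)) = √(9795825/87616 + 15375) = √(1356891825/87616) = 5*√54275673/296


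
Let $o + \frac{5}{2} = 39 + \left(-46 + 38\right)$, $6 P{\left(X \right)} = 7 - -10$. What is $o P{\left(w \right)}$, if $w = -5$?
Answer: $\frac{323}{4} \approx 80.75$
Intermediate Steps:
$P{\left(X \right)} = \frac{17}{6}$ ($P{\left(X \right)} = \frac{7 - -10}{6} = \frac{7 + 10}{6} = \frac{1}{6} \cdot 17 = \frac{17}{6}$)
$o = \frac{57}{2}$ ($o = - \frac{5}{2} + \left(39 + \left(-46 + 38\right)\right) = - \frac{5}{2} + \left(39 - 8\right) = - \frac{5}{2} + 31 = \frac{57}{2} \approx 28.5$)
$o P{\left(w \right)} = \frac{57}{2} \cdot \frac{17}{6} = \frac{323}{4}$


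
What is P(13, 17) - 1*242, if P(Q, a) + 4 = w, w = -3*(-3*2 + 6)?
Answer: -246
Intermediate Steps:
w = 0 (w = -3*(-6 + 6) = -3*0 = 0)
P(Q, a) = -4 (P(Q, a) = -4 + 0 = -4)
P(13, 17) - 1*242 = -4 - 1*242 = -4 - 242 = -246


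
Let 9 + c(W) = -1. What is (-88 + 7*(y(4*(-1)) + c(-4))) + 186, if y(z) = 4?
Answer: 56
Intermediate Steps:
c(W) = -10 (c(W) = -9 - 1 = -10)
(-88 + 7*(y(4*(-1)) + c(-4))) + 186 = (-88 + 7*(4 - 10)) + 186 = (-88 + 7*(-6)) + 186 = (-88 - 42) + 186 = -130 + 186 = 56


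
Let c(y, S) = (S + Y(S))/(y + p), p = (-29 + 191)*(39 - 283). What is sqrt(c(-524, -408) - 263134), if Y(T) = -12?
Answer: I*sqrt(26381858258281)/10013 ≈ 512.97*I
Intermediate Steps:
p = -39528 (p = 162*(-244) = -39528)
c(y, S) = (-12 + S)/(-39528 + y) (c(y, S) = (S - 12)/(y - 39528) = (-12 + S)/(-39528 + y))
sqrt(c(-524, -408) - 263134) = sqrt((-12 - 408)/(-39528 - 524) - 263134) = sqrt(-420/(-40052) - 263134) = sqrt(-1/40052*(-420) - 263134) = sqrt(105/10013 - 263134) = sqrt(-2634760637/10013) = I*sqrt(26381858258281)/10013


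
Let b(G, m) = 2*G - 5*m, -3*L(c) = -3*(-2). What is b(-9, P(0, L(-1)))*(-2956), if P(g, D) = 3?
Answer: 97548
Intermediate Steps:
L(c) = -2 (L(c) = -(-1)*(-2) = -1/3*6 = -2)
b(G, m) = -5*m + 2*G
b(-9, P(0, L(-1)))*(-2956) = (-5*3 + 2*(-9))*(-2956) = (-15 - 18)*(-2956) = -33*(-2956) = 97548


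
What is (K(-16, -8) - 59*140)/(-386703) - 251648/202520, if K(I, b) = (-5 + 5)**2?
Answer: -11955027668/9789386445 ≈ -1.2212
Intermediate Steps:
K(I, b) = 0 (K(I, b) = 0**2 = 0)
(K(-16, -8) - 59*140)/(-386703) - 251648/202520 = (0 - 59*140)/(-386703) - 251648/202520 = (0 - 8260)*(-1/386703) - 251648*1/202520 = -8260*(-1/386703) - 31456/25315 = 8260/386703 - 31456/25315 = -11955027668/9789386445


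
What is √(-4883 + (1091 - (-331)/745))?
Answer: I*√2104408205/745 ≈ 61.576*I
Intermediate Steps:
√(-4883 + (1091 - (-331)/745)) = √(-4883 + (1091 - 1*(-331/745))) = √(-4883 + (1091 + 331/745)) = √(-4883 + 813126/745) = √(-2824709/745) = I*√2104408205/745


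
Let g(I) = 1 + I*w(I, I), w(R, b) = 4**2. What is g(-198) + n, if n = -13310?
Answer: -16477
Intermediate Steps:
w(R, b) = 16
g(I) = 1 + 16*I (g(I) = 1 + I*16 = 1 + 16*I)
g(-198) + n = (1 + 16*(-198)) - 13310 = (1 - 3168) - 13310 = -3167 - 13310 = -16477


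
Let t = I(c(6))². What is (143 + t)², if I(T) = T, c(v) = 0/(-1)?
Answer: 20449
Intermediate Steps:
c(v) = 0 (c(v) = 0*(-1) = 0)
t = 0 (t = 0² = 0)
(143 + t)² = (143 + 0)² = 143² = 20449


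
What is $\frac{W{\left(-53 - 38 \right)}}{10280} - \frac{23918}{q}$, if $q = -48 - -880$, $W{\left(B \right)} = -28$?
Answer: $- \frac{15368771}{534560} \approx -28.75$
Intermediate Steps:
$q = 832$ ($q = -48 + 880 = 832$)
$\frac{W{\left(-53 - 38 \right)}}{10280} - \frac{23918}{q} = - \frac{28}{10280} - \frac{23918}{832} = \left(-28\right) \frac{1}{10280} - \frac{11959}{416} = - \frac{7}{2570} - \frac{11959}{416} = - \frac{15368771}{534560}$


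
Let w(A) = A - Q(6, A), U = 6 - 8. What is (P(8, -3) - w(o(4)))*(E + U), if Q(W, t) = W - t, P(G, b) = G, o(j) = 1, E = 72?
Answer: 840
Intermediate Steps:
U = -2
w(A) = -6 + 2*A (w(A) = A - (6 - A) = A + (-6 + A) = -6 + 2*A)
(P(8, -3) - w(o(4)))*(E + U) = (8 - (-6 + 2*1))*(72 - 2) = (8 - (-6 + 2))*70 = (8 - 1*(-4))*70 = (8 + 4)*70 = 12*70 = 840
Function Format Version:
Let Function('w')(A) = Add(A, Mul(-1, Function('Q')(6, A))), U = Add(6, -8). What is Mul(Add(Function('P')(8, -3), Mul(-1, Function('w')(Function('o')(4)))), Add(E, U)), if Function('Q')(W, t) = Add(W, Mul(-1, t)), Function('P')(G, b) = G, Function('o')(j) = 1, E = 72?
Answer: 840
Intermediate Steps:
U = -2
Function('w')(A) = Add(-6, Mul(2, A)) (Function('w')(A) = Add(A, Mul(-1, Add(6, Mul(-1, A)))) = Add(A, Add(-6, A)) = Add(-6, Mul(2, A)))
Mul(Add(Function('P')(8, -3), Mul(-1, Function('w')(Function('o')(4)))), Add(E, U)) = Mul(Add(8, Mul(-1, Add(-6, Mul(2, 1)))), Add(72, -2)) = Mul(Add(8, Mul(-1, Add(-6, 2))), 70) = Mul(Add(8, Mul(-1, -4)), 70) = Mul(Add(8, 4), 70) = Mul(12, 70) = 840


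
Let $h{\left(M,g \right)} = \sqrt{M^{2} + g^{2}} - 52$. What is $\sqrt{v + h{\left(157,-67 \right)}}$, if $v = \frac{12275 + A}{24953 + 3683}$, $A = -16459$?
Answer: $\frac{\sqrt{-2672554926 + 51251281 \sqrt{29138}}}{7159} \approx 10.888$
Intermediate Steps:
$v = - \frac{1046}{7159}$ ($v = \frac{12275 - 16459}{24953 + 3683} = - \frac{4184}{28636} = \left(-4184\right) \frac{1}{28636} = - \frac{1046}{7159} \approx -0.14611$)
$h{\left(M,g \right)} = -52 + \sqrt{M^{2} + g^{2}}$
$\sqrt{v + h{\left(157,-67 \right)}} = \sqrt{- \frac{1046}{7159} - \left(52 - \sqrt{157^{2} + \left(-67\right)^{2}}\right)} = \sqrt{- \frac{1046}{7159} - \left(52 - \sqrt{24649 + 4489}\right)} = \sqrt{- \frac{1046}{7159} - \left(52 - \sqrt{29138}\right)} = \sqrt{- \frac{373314}{7159} + \sqrt{29138}}$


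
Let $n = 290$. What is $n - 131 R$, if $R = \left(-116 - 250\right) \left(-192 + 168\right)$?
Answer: $-1150414$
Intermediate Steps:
$R = 8784$ ($R = \left(-366\right) \left(-24\right) = 8784$)
$n - 131 R = 290 - 1150704 = -1150414$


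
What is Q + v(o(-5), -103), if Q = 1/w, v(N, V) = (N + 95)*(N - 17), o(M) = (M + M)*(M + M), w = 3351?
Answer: 54235936/3351 ≈ 16185.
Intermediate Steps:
o(M) = 4*M**2 (o(M) = (2*M)*(2*M) = 4*M**2)
v(N, V) = (-17 + N)*(95 + N) (v(N, V) = (95 + N)*(-17 + N) = (-17 + N)*(95 + N))
Q = 1/3351 ≈ 0.00029842
Q + v(o(-5), -103) = 1/3351 + (-1615 + (4*(-5)**2)**2 + 78*(4*(-5)**2)) = 1/3351 + (-1615 + (4*25)**2 + 78*(4*25)) = 1/3351 + (-1615 + 100**2 + 78*100) = 1/3351 + (-1615 + 10000 + 7800) = 1/3351 + 16185 = 54235936/3351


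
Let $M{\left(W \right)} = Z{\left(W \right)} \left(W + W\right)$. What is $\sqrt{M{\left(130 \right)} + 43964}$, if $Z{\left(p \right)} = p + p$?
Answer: $6 \sqrt{3099} \approx 334.01$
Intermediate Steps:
$Z{\left(p \right)} = 2 p$
$M{\left(W \right)} = 4 W^{2}$ ($M{\left(W \right)} = 2 W \left(W + W\right) = 2 W 2 W = 4 W^{2}$)
$\sqrt{M{\left(130 \right)} + 43964} = \sqrt{4 \cdot 130^{2} + 43964} = \sqrt{4 \cdot 16900 + 43964} = \sqrt{67600 + 43964} = \sqrt{111564} = 6 \sqrt{3099}$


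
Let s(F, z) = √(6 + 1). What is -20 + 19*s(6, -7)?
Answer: -20 + 19*√7 ≈ 30.269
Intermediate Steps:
s(F, z) = √7
-20 + 19*s(6, -7) = -20 + 19*√7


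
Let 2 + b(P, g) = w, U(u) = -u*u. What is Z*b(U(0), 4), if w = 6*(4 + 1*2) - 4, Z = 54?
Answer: 1620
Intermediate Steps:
w = 32 (w = 6*(4 + 2) - 4 = 6*6 - 4 = 36 - 4 = 32)
U(u) = -u**2
b(P, g) = 30 (b(P, g) = -2 + 32 = 30)
Z*b(U(0), 4) = 54*30 = 1620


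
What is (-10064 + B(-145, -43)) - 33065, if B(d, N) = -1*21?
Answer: -43150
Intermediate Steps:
B(d, N) = -21
(-10064 + B(-145, -43)) - 33065 = (-10064 - 21) - 33065 = -10085 - 33065 = -43150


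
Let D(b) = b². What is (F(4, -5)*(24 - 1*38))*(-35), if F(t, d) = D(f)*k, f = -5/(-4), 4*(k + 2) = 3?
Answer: -30625/32 ≈ -957.03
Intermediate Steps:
k = -5/4 (k = -2 + (¼)*3 = -2 + ¾ = -5/4 ≈ -1.2500)
f = 5/4 (f = -5*(-¼) = 5/4 ≈ 1.2500)
F(t, d) = -125/64 (F(t, d) = (5/4)²*(-5/4) = (25/16)*(-5/4) = -125/64)
(F(4, -5)*(24 - 1*38))*(-35) = -125*(24 - 1*38)/64*(-35) = -125*(24 - 38)/64*(-35) = -125/64*(-14)*(-35) = (875/32)*(-35) = -30625/32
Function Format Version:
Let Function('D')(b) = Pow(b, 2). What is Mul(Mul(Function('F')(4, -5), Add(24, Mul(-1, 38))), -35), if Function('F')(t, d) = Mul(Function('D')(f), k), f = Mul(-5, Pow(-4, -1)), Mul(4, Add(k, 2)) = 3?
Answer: Rational(-30625, 32) ≈ -957.03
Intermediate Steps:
k = Rational(-5, 4) (k = Add(-2, Mul(Rational(1, 4), 3)) = Add(-2, Rational(3, 4)) = Rational(-5, 4) ≈ -1.2500)
f = Rational(5, 4) (f = Mul(-5, Rational(-1, 4)) = Rational(5, 4) ≈ 1.2500)
Function('F')(t, d) = Rational(-125, 64) (Function('F')(t, d) = Mul(Pow(Rational(5, 4), 2), Rational(-5, 4)) = Mul(Rational(25, 16), Rational(-5, 4)) = Rational(-125, 64))
Mul(Mul(Function('F')(4, -5), Add(24, Mul(-1, 38))), -35) = Mul(Mul(Rational(-125, 64), Add(24, Mul(-1, 38))), -35) = Mul(Mul(Rational(-125, 64), Add(24, -38)), -35) = Mul(Mul(Rational(-125, 64), -14), -35) = Mul(Rational(875, 32), -35) = Rational(-30625, 32)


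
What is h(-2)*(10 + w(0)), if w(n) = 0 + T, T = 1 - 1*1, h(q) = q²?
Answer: 40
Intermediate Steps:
T = 0 (T = 1 - 1 = 0)
w(n) = 0 (w(n) = 0 + 0 = 0)
h(-2)*(10 + w(0)) = (-2)²*(10 + 0) = 4*10 = 40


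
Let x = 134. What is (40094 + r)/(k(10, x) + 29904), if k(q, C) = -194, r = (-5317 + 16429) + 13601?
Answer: 64807/29710 ≈ 2.1813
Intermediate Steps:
r = 24713 (r = 11112 + 13601 = 24713)
(40094 + r)/(k(10, x) + 29904) = (40094 + 24713)/(-194 + 29904) = 64807/29710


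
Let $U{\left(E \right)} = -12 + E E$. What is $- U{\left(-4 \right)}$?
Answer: $-4$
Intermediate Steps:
$U{\left(E \right)} = -12 + E^{2}$
$- U{\left(-4 \right)} = - (-12 + \left(-4\right)^{2}) = - (-12 + 16) = \left(-1\right) 4 = -4$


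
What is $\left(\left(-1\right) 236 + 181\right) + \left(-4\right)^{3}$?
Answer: $-119$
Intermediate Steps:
$\left(\left(-1\right) 236 + 181\right) + \left(-4\right)^{3} = \left(-236 + 181\right) - 64 = -55 - 64 = -119$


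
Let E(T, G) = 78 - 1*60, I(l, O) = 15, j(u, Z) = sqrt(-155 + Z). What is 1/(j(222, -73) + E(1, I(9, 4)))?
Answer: 3/92 - I*sqrt(57)/276 ≈ 0.032609 - 0.027354*I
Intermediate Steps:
E(T, G) = 18 (E(T, G) = 78 - 60 = 18)
1/(j(222, -73) + E(1, I(9, 4))) = 1/(sqrt(-155 - 73) + 18) = 1/(sqrt(-228) + 18) = 1/(2*I*sqrt(57) + 18) = 1/(18 + 2*I*sqrt(57))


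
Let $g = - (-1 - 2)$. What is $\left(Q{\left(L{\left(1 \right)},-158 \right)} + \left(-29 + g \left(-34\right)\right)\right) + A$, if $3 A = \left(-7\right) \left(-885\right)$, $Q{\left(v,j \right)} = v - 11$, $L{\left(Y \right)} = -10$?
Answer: $1913$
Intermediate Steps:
$g = 3$ ($g = \left(-1\right) \left(-3\right) = 3$)
$Q{\left(v,j \right)} = -11 + v$ ($Q{\left(v,j \right)} = v - 11 = -11 + v$)
$A = 2065$ ($A = \frac{\left(-7\right) \left(-885\right)}{3} = \frac{1}{3} \cdot 6195 = 2065$)
$\left(Q{\left(L{\left(1 \right)},-158 \right)} + \left(-29 + g \left(-34\right)\right)\right) + A = \left(\left(-11 - 10\right) + \left(-29 + 3 \left(-34\right)\right)\right) + 2065 = \left(-21 - 131\right) + 2065 = -152 + 2065 = 1913$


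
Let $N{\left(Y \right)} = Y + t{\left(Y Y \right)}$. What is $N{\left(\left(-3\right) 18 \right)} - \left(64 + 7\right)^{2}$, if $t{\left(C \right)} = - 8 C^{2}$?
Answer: $-68029543$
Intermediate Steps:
$N{\left(Y \right)} = Y - 8 Y^{4}$ ($N{\left(Y \right)} = Y - 8 \left(Y Y\right)^{2} = Y - 8 \left(Y^{2}\right)^{2} = Y - 8 Y^{4}$)
$N{\left(\left(-3\right) 18 \right)} - \left(64 + 7\right)^{2} = \left(\left(-3\right) 18 - 8 \left(\left(-3\right) 18\right)^{4}\right) - \left(64 + 7\right)^{2} = \left(-54 - 8 \left(-54\right)^{4}\right) - 71^{2} = \left(-54 - 68024448\right) - 5041 = -68024502 - 5041 = -68029543$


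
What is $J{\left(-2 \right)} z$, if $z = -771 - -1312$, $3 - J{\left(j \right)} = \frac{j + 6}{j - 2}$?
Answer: $2164$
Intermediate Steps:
$J{\left(j \right)} = 3 - \frac{6 + j}{-2 + j}$ ($J{\left(j \right)} = 3 - \frac{j + 6}{j - 2} = 3 - \frac{6 + j}{-2 + j}$)
$z = 541$ ($z = -771 + 1312 = 541$)
$J{\left(-2 \right)} z = \frac{2 \left(-6 - 2\right)}{-2 - 2} \cdot 541 = 2 \frac{1}{-4} \left(-8\right) 541 = 2 \left(- \frac{1}{4}\right) \left(-8\right) 541 = 4 \cdot 541 = 2164$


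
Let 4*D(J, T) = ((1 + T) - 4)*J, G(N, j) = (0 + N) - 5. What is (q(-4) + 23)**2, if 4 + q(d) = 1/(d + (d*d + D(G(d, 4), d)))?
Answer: 4464769/12321 ≈ 362.37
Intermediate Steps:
G(N, j) = -5 + N (G(N, j) = N - 5 = -5 + N)
D(J, T) = J*(-3 + T)/4 (D(J, T) = (((1 + T) - 4)*J)/4 = ((-3 + T)*J)/4 = (J*(-3 + T))/4 = J*(-3 + T)/4)
q(d) = -4 + 1/(d + d**2 + (-5 + d)*(-3 + d)/4) (q(d) = -4 + 1/(d + (d*d + (-5 + d)*(-3 + d)/4)) = -4 + 1/(d + (d**2 + (-5 + d)*(-3 + d)/4)) = -4 + 1/(d + d**2 + (-5 + d)*(-3 + d)/4))
(q(-4) + 23)**2 = (4*(-14 - 5*(-4)**2 + 4*(-4))/(15 - 4*(-4) + 5*(-4)**2) + 23)**2 = (4*(-14 - 5*16 - 16)/(15 + 16 + 5*16) + 23)**2 = (4*(-14 - 80 - 16)/(15 + 16 + 80) + 23)**2 = (4*(-110)/111 + 23)**2 = (4*(1/111)*(-110) + 23)**2 = (-440/111 + 23)**2 = (2113/111)**2 = 4464769/12321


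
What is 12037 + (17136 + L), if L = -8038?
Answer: 21135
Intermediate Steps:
12037 + (17136 + L) = 12037 + (17136 - 8038) = 12037 + 9098 = 21135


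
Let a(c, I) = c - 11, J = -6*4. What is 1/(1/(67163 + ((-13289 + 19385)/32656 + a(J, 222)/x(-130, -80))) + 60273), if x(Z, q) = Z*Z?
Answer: 35640815541/2148178875633353 ≈ 1.6591e-5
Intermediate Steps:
J = -24
x(Z, q) = Z²
a(c, I) = -11 + c
1/(1/(67163 + ((-13289 + 19385)/32656 + a(J, 222)/x(-130, -80))) + 60273) = 1/(1/(67163 + ((-13289 + 19385)/32656 + (-11 - 24)/((-130)²))) + 60273) = 1/(1/(67163 + (6096*(1/32656) - 35/16900)) + 60273) = 1/(1/(67163 + (381/2041 - 35*1/16900)) + 60273) = 1/(1/(67163 + (381/2041 - 7/3380)) + 60273) = 1/(1/(67163 + 97961/530660) + 60273) = 1/(1/(35640815541/530660) + 60273) = 1/(530660/35640815541 + 60273) = 1/(2148178875633353/35640815541) = 35640815541/2148178875633353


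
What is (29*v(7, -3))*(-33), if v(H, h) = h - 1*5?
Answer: 7656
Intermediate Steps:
v(H, h) = -5 + h (v(H, h) = h - 5 = -5 + h)
(29*v(7, -3))*(-33) = (29*(-5 - 3))*(-33) = (29*(-8))*(-33) = -232*(-33) = 7656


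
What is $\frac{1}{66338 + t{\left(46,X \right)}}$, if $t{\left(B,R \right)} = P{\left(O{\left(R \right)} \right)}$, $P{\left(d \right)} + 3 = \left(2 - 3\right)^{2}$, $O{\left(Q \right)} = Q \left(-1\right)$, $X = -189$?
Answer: $\frac{1}{66336} \approx 1.5075 \cdot 10^{-5}$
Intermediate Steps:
$O{\left(Q \right)} = - Q$
$P{\left(d \right)} = -2$ ($P{\left(d \right)} = -3 + \left(2 - 3\right)^{2} = -3 + \left(-1\right)^{2} = -3 + 1 = -2$)
$t{\left(B,R \right)} = -2$
$\frac{1}{66338 + t{\left(46,X \right)}} = \frac{1}{66338 - 2} = \frac{1}{66336}$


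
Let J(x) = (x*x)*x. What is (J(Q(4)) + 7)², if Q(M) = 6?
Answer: 49729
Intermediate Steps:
J(x) = x³ (J(x) = x²*x = x³)
(J(Q(4)) + 7)² = (6³ + 7)² = (216 + 7)² = 223² = 49729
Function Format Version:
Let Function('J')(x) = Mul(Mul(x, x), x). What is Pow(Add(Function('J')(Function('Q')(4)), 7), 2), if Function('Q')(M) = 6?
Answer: 49729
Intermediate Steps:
Function('J')(x) = Pow(x, 3) (Function('J')(x) = Mul(Pow(x, 2), x) = Pow(x, 3))
Pow(Add(Function('J')(Function('Q')(4)), 7), 2) = Pow(Add(Pow(6, 3), 7), 2) = Pow(Add(216, 7), 2) = Pow(223, 2) = 49729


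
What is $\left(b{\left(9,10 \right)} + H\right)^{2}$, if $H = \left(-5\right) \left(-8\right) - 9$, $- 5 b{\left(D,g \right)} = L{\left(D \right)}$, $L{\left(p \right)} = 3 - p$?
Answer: $\frac{25921}{25} \approx 1036.8$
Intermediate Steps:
$b{\left(D,g \right)} = - \frac{3}{5} + \frac{D}{5}$ ($b{\left(D,g \right)} = - \frac{3 - D}{5} = - \frac{3}{5} + \frac{D}{5}$)
$H = 31$ ($H = 40 - 9 = 31$)
$\left(b{\left(9,10 \right)} + H\right)^{2} = \left(\left(- \frac{3}{5} + \frac{1}{5} \cdot 9\right) + 31\right)^{2} = \left(\left(- \frac{3}{5} + \frac{9}{5}\right) + 31\right)^{2} = \left(\frac{6}{5} + 31\right)^{2} = \left(\frac{161}{5}\right)^{2} = \frac{25921}{25}$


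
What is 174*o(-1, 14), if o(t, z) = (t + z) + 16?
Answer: 5046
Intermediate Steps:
o(t, z) = 16 + t + z
174*o(-1, 14) = 174*(16 - 1 + 14) = 174*29 = 5046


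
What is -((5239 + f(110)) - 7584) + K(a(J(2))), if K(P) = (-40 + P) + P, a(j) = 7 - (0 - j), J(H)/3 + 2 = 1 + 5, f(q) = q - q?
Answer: 2343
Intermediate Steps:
f(q) = 0
J(H) = 12 (J(H) = -6 + 3*(1 + 5) = -6 + 3*6 = -6 + 18 = 12)
a(j) = 7 + j (a(j) = 7 - (-1)*j = 7 + j)
K(P) = -40 + 2*P
-((5239 + f(110)) - 7584) + K(a(J(2))) = -((5239 + 0) - 7584) + (-40 + 2*(7 + 12)) = -(5239 - 7584) + (-40 + 2*19) = -1*(-2345) + (-40 + 38) = 2345 - 2 = 2343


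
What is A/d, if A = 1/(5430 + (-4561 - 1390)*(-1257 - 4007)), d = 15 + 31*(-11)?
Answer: -1/10214067044 ≈ -9.7904e-11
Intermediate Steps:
d = -326 (d = 15 - 341 = -326)
A = 1/31331494 (A = 1/(5430 - 5951*(-5264)) = 1/(5430 + 31326064) = 1/31331494 ≈ 3.1917e-8)
A/d = (1/31331494)/(-326) = (1/31331494)*(-1/326) = -1/10214067044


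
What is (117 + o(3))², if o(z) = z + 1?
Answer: 14641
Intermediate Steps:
o(z) = 1 + z
(117 + o(3))² = (117 + (1 + 3))² = (117 + 4)² = 121² = 14641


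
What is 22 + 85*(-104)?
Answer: -8818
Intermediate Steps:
22 + 85*(-104) = 22 - 8840 = -8818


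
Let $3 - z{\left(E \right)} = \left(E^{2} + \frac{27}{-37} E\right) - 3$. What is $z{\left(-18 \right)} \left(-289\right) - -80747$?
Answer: $\frac{6528467}{37} \approx 1.7645 \cdot 10^{5}$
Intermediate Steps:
$z{\left(E \right)} = 6 - E^{2} + \frac{27 E}{37}$ ($z{\left(E \right)} = 3 - \left(\left(E^{2} + \frac{27}{-37} E\right) - 3\right) = 3 - \left(\left(E^{2} + 27 \left(- \frac{1}{37}\right) E\right) - 3\right) = 3 - \left(\left(E^{2} - \frac{27 E}{37}\right) - 3\right) = 3 - \left(-3 + E^{2} - \frac{27 E}{37}\right) = 3 + \left(3 - E^{2} + \frac{27 E}{37}\right) = 6 - E^{2} + \frac{27 E}{37}$)
$z{\left(-18 \right)} \left(-289\right) - -80747 = \left(6 - \left(-18\right)^{2} + \frac{27}{37} \left(-18\right)\right) \left(-289\right) - -80747 = \left(6 - 324 - \frac{486}{37}\right) \left(-289\right) + 80747 = \left(- \frac{12252}{37}\right) \left(-289\right) + 80747 = \frac{3540828}{37} + 80747 = \frac{6528467}{37}$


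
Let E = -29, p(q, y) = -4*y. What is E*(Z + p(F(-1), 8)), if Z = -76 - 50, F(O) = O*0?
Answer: 4582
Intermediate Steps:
F(O) = 0
Z = -126
E*(Z + p(F(-1), 8)) = -29*(-126 - 4*8) = -29*(-126 - 32) = -29*(-158) = 4582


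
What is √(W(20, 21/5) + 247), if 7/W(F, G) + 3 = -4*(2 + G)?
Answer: √4767422/139 ≈ 15.708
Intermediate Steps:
W(F, G) = 7/(-11 - 4*G) (W(F, G) = 7/(-3 - 4*(2 + G)) = 7/(-3 + (-8 - 4*G)) = 7/(-11 - 4*G))
√(W(20, 21/5) + 247) = √(-7/(11 + 4*(21/5)) + 247) = √(-7/(11 + 84/5) + 247) = √(-7/139/5 + 247) = √(-7*5/139 + 247) = √(-35/139 + 247) = √(34298/139) = √4767422/139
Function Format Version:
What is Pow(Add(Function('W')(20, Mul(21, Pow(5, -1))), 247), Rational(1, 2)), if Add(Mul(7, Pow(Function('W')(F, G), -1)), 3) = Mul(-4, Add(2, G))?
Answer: Mul(Rational(1, 139), Pow(4767422, Rational(1, 2))) ≈ 15.708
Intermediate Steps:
Function('W')(F, G) = Mul(7, Pow(Add(-11, Mul(-4, G)), -1)) (Function('W')(F, G) = Mul(7, Pow(Add(-3, Mul(-4, Add(2, G))), -1)) = Mul(7, Pow(Add(-3, Add(-8, Mul(-4, G))), -1)) = Mul(7, Pow(Add(-11, Mul(-4, G)), -1)))
Pow(Add(Function('W')(20, Mul(21, Pow(5, -1))), 247), Rational(1, 2)) = Pow(Add(Mul(-7, Pow(Add(11, Mul(4, Mul(21, Pow(5, -1)))), -1)), 247), Rational(1, 2)) = Pow(Add(Mul(-7, Pow(Add(11, Mul(4, Mul(21, Rational(1, 5)))), -1)), 247), Rational(1, 2)) = Pow(Add(Mul(-7, Pow(Add(11, Mul(4, Rational(21, 5))), -1)), 247), Rational(1, 2)) = Pow(Add(Mul(-7, Pow(Add(11, Rational(84, 5)), -1)), 247), Rational(1, 2)) = Pow(Add(Mul(-7, Pow(Rational(139, 5), -1)), 247), Rational(1, 2)) = Pow(Add(Mul(-7, Rational(5, 139)), 247), Rational(1, 2)) = Pow(Add(Rational(-35, 139), 247), Rational(1, 2)) = Pow(Rational(34298, 139), Rational(1, 2)) = Mul(Rational(1, 139), Pow(4767422, Rational(1, 2)))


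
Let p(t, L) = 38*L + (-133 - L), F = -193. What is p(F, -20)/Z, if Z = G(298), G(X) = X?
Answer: -873/298 ≈ -2.9295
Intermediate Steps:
Z = 298
p(t, L) = -133 + 37*L
p(F, -20)/Z = (-133 + 37*(-20))/298 = (-133 - 740)*(1/298) = -873*1/298 = -873/298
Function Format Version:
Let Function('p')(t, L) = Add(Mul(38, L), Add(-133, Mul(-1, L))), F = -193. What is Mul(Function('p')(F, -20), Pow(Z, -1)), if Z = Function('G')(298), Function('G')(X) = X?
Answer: Rational(-873, 298) ≈ -2.9295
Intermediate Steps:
Z = 298
Function('p')(t, L) = Add(-133, Mul(37, L))
Mul(Function('p')(F, -20), Pow(Z, -1)) = Mul(Add(-133, Mul(37, -20)), Pow(298, -1)) = Mul(Add(-133, -740), Rational(1, 298)) = Mul(-873, Rational(1, 298)) = Rational(-873, 298)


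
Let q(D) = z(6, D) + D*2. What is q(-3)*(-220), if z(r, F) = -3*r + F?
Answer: 5940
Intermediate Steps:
z(r, F) = F - 3*r
q(D) = -18 + 3*D (q(D) = (D - 3*6) + D*2 = (D - 18) + 2*D = (-18 + D) + 2*D = -18 + 3*D)
q(-3)*(-220) = (-18 + 3*(-3))*(-220) = (-18 - 9)*(-220) = -27*(-220) = 5940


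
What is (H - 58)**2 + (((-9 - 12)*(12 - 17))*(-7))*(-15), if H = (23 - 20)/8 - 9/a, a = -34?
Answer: 264774001/18496 ≈ 14315.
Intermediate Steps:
H = 87/136 (H = (23 - 20)/8 - 9/(-34) = 3*(1/8) - 9*(-1/34) = 3/8 + 9/34 = 87/136 ≈ 0.63971)
(H - 58)**2 + (((-9 - 12)*(12 - 17))*(-7))*(-15) = (87/136 - 58)**2 + (((-9 - 12)*(12 - 17))*(-7))*(-15) = (-7801/136)**2 + (-21*(-5)*(-7))*(-15) = 60855601/18496 + (105*(-7))*(-15) = 60855601/18496 - 735*(-15) = 60855601/18496 + 11025 = 264774001/18496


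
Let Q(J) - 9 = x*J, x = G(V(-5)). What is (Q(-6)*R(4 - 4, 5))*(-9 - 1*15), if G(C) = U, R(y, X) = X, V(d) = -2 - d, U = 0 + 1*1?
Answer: -360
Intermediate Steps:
U = 1 (U = 0 + 1 = 1)
G(C) = 1
x = 1
Q(J) = 9 + J (Q(J) = 9 + 1*J = 9 + J)
(Q(-6)*R(4 - 4, 5))*(-9 - 1*15) = ((9 - 6)*5)*(-9 - 1*15) = (3*5)*(-9 - 15) = 15*(-24) = -360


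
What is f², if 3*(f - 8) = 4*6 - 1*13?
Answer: 1225/9 ≈ 136.11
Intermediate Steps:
f = 35/3 (f = 8 + (4*6 - 1*13)/3 = 8 + (24 - 13)/3 = 8 + (⅓)*11 = 8 + 11/3 = 35/3 ≈ 11.667)
f² = (35/3)² = 1225/9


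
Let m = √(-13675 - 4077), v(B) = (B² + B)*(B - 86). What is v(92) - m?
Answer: 51336 - 2*I*√4438 ≈ 51336.0 - 133.24*I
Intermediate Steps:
v(B) = (-86 + B)*(B + B²) (v(B) = (B + B²)*(-86 + B) = (-86 + B)*(B + B²))
m = 2*I*√4438 (m = √(-17752) = 2*I*√4438 ≈ 133.24*I)
v(92) - m = 92*(-86 + 92² - 85*92) - 2*I*√4438 = 92*(-86 + 8464 - 7820) - 2*I*√4438 = 92*558 - 2*I*√4438 = 51336 - 2*I*√4438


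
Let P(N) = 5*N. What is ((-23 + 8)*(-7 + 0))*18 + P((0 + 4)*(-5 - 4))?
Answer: 1710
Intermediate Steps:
((-23 + 8)*(-7 + 0))*18 + P((0 + 4)*(-5 - 4)) = ((-23 + 8)*(-7 + 0))*18 + 5*((0 + 4)*(-5 - 4)) = -15*(-7)*18 + 5*(4*(-9)) = 105*18 + 5*(-36) = 1890 - 180 = 1710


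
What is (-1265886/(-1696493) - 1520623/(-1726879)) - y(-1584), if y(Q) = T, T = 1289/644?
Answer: -101022179943633/269526708451924 ≈ -0.37481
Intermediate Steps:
T = 1289/644 (T = 1289*(1/644) = 1289/644 ≈ 2.0016)
y(Q) = 1289/644
(-1265886/(-1696493) - 1520623/(-1726879)) - y(-1584) = (-1265886/(-1696493) - 1520623/(-1726879)) - 1*1289/644 = (-1265886*(-1/1696493) - 1520623*(-1/1726879)) - 1289/644 = (1265886/1696493 + 1520623/1726879) - 1289/644 = 4765758224933/2929638135347 - 1289/644 = -101022179943633/269526708451924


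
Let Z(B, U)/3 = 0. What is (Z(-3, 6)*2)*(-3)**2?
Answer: 0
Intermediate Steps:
Z(B, U) = 0 (Z(B, U) = 3*0 = 0)
(Z(-3, 6)*2)*(-3)**2 = (0*2)*(-3)**2 = 0*9 = 0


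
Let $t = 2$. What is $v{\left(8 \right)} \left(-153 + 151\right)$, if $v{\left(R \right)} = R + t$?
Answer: $-20$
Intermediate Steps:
$v{\left(R \right)} = 2 + R$ ($v{\left(R \right)} = R + 2 = 2 + R$)
$v{\left(8 \right)} \left(-153 + 151\right) = \left(2 + 8\right) \left(-153 + 151\right) = 10 \left(-2\right) = -20$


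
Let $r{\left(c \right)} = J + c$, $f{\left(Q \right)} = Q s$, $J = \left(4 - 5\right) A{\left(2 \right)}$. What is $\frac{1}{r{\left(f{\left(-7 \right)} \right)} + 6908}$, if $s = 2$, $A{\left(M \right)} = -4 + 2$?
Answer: $\frac{1}{6896} \approx 0.00014501$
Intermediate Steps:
$A{\left(M \right)} = -2$
$J = 2$ ($J = \left(4 - 5\right) \left(-2\right) = \left(-1\right) \left(-2\right) = 2$)
$f{\left(Q \right)} = 2 Q$ ($f{\left(Q \right)} = Q 2 = 2 Q$)
$r{\left(c \right)} = 2 + c$
$\frac{1}{r{\left(f{\left(-7 \right)} \right)} + 6908} = \frac{1}{\left(2 + 2 \left(-7\right)\right) + 6908} = \frac{1}{\left(2 - 14\right) + 6908} = \frac{1}{-12 + 6908} = \frac{1}{6896}$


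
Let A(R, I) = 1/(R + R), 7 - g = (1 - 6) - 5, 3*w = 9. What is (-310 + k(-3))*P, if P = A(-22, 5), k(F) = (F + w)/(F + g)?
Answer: 155/22 ≈ 7.0455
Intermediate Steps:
w = 3 (w = (⅓)*9 = 3)
g = 17 (g = 7 - ((1 - 6) - 5) = 7 - (-5 - 5) = 7 - 1*(-10) = 7 + 10 = 17)
k(F) = (3 + F)/(17 + F) (k(F) = (F + 3)/(F + 17) = (3 + F)/(17 + F))
A(R, I) = 1/(2*R)
P = -1/44 (P = (½)/(-22) = (½)*(-1/22) = -1/44 ≈ -0.022727)
(-310 + k(-3))*P = (-310 + (3 - 3)/(17 - 3))*(-1/44) = (-310 + 0/14)*(-1/44) = (-310 + (1/14)*0)*(-1/44) = (-310 + 0)*(-1/44) = -310*(-1/44) = 155/22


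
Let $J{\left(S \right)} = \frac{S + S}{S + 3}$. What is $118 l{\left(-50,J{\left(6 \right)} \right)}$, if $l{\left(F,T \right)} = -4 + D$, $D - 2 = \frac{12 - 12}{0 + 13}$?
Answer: $-236$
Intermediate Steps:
$D = 2$ ($D = 2 + \frac{12 - 12}{0 + 13} = 2 + \frac{0}{13} = 2 + 0 \cdot \frac{1}{13} = 2 + 0 = 2$)
$J{\left(S \right)} = \frac{2 S}{3 + S}$
$l{\left(F,T \right)} = -2$ ($l{\left(F,T \right)} = -4 + 2 = -2$)
$118 l{\left(-50,J{\left(6 \right)} \right)} = 118 \left(-2\right) = -236$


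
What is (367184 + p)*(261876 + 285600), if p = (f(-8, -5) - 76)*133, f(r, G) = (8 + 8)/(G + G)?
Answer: 976870186416/5 ≈ 1.9537e+11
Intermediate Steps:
f(r, G) = 8/G (f(r, G) = 16/((2*G)) = 16*(1/(2*G)) = 8/G)
p = -51604/5 (p = (8/(-5) - 76)*133 = (8*(-1/5) - 76)*133 = (-8/5 - 76)*133 = -388/5*133 = -51604/5 ≈ -10321.)
(367184 + p)*(261876 + 285600) = (367184 - 51604/5)*(261876 + 285600) = (1784316/5)*547476 = 976870186416/5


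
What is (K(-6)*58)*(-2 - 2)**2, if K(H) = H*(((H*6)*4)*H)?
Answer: -4810752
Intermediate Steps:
K(H) = 24*H**3 (K(H) = H*(((6*H)*4)*H) = H*((24*H)*H) = H*(24*H**2) = 24*H**3)
(K(-6)*58)*(-2 - 2)**2 = ((24*(-6)**3)*58)*(-2 - 2)**2 = ((24*(-216))*58)*(-4)**2 = -5184*58*16 = -300672*16 = -4810752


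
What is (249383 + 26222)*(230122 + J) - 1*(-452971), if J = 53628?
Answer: 78203371721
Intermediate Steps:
(249383 + 26222)*(230122 + J) - 1*(-452971) = (249383 + 26222)*(230122 + 53628) - 1*(-452971) = 275605*283750 + 452971 = 78202918750 + 452971 = 78203371721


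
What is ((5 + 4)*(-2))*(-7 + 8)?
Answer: -18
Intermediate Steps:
((5 + 4)*(-2))*(-7 + 8) = (9*(-2))*1 = -18*1 = -18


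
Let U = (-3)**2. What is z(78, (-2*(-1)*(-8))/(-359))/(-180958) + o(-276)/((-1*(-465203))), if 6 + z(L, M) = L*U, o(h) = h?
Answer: -186862848/42091102237 ≈ -0.0044395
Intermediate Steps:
U = 9
z(L, M) = -6 + 9*L (z(L, M) = -6 + L*9 = -6 + 9*L)
z(78, (-2*(-1)*(-8))/(-359))/(-180958) + o(-276)/((-1*(-465203))) = (-6 + 9*78)/(-180958) - 276/((-1*(-465203))) = (-6 + 702)*(-1/180958) - 276/465203 = 696*(-1/180958) - 276*1/465203 = -348/90479 - 276/465203 = -186862848/42091102237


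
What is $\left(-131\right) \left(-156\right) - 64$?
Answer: $20372$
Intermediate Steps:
$\left(-131\right) \left(-156\right) - 64 = 20436 - 64 = 20372$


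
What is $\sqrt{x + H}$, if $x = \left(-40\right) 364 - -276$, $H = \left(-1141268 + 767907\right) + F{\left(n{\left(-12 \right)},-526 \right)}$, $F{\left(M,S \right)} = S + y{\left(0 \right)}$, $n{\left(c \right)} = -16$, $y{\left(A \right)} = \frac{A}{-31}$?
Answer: $i \sqrt{388171} \approx 623.03 i$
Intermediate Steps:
$y{\left(A \right)} = - \frac{A}{31}$ ($y{\left(A \right)} = A \left(- \frac{1}{31}\right) = - \frac{A}{31}$)
$F{\left(M,S \right)} = S$ ($F{\left(M,S \right)} = S - 0 = S + 0 = S$)
$H = -373887$ ($H = \left(-1141268 + 767907\right) - 526 = -373361 - 526 = -373887$)
$x = -14284$ ($x = -14560 + 276 = -14284$)
$\sqrt{x + H} = \sqrt{-14284 - 373887} = \sqrt{-388171} = i \sqrt{388171}$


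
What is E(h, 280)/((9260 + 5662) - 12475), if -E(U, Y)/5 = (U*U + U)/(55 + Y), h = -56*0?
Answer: 0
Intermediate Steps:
h = 0
E(U, Y) = -5*(U + U²)/(55 + Y) (E(U, Y) = -5*(U*U + U)/(55 + Y) = -5*(U² + U)/(55 + Y) = -5*(U + U²)/(55 + Y))
E(h, 280)/((9260 + 5662) - 12475) = (-5*0*(1 + 0)/(55 + 280))/((9260 + 5662) - 12475) = (-5*0*1/335)/(14922 - 12475) = -5*0*1/335*1/2447 = 0*(1/2447) = 0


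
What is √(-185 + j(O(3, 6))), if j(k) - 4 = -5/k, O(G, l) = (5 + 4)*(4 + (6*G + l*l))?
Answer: I*√5480246/174 ≈ 13.454*I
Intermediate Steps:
O(G, l) = 36 + 9*l² + 54*G (O(G, l) = 9*(4 + (6*G + l²)) = 9*(4 + (l² + 6*G)) = 9*(4 + l² + 6*G) = 36 + 9*l² + 54*G)
j(k) = 4 - 5/k
√(-185 + j(O(3, 6))) = √(-185 + (4 - 5/(36 + 9*6² + 54*3))) = √(-185 + (4 - 5/(36 + 9*36 + 162))) = √(-185 + (4 - 5/(36 + 324 + 162))) = √(-185 + (4 - 5/522)) = √(-185 + 2083/522) = √(-94487/522) = I*√5480246/174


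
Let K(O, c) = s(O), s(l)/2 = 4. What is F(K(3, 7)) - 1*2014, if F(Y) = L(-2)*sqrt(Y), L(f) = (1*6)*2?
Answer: -2014 + 24*sqrt(2) ≈ -1980.1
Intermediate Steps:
s(l) = 8 (s(l) = 2*4 = 8)
K(O, c) = 8
L(f) = 12 (L(f) = 6*2 = 12)
F(Y) = 12*sqrt(Y)
F(K(3, 7)) - 1*2014 = 12*sqrt(8) - 1*2014 = 12*(2*sqrt(2)) - 2014 = 24*sqrt(2) - 2014 = -2014 + 24*sqrt(2)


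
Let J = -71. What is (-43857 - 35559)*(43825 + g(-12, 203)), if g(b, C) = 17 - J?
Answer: -3487394808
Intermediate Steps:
g(b, C) = 88 (g(b, C) = 17 - 1*(-71) = 17 + 71 = 88)
(-43857 - 35559)*(43825 + g(-12, 203)) = (-43857 - 35559)*(43825 + 88) = -79416*43913 = -3487394808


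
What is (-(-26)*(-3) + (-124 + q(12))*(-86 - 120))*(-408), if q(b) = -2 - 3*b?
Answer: -13583952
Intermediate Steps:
(-(-26)*(-3) + (-124 + q(12))*(-86 - 120))*(-408) = (-(-26)*(-3) + (-124 + (-2 - 3*12))*(-86 - 120))*(-408) = (-13*6 + (-124 + (-2 - 36))*(-206))*(-408) = (-78 + (-124 - 38)*(-206))*(-408) = (-78 - 162*(-206))*(-408) = (-78 + 33372)*(-408) = 33294*(-408) = -13583952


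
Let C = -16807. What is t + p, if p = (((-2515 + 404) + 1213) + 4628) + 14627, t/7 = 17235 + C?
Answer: 21353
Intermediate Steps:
t = 2996 (t = 7*(17235 - 16807) = 7*428 = 2996)
p = 18357 (p = ((-2111 + 1213) + 4628) + 14627 = (-898 + 4628) + 14627 = 3730 + 14627 = 18357)
t + p = 2996 + 18357 = 21353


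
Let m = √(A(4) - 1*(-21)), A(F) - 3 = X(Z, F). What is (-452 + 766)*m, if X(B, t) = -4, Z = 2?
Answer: 628*√5 ≈ 1404.3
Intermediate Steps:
A(F) = -1 (A(F) = 3 - 4 = -1)
m = 2*√5 (m = √(-1 - 1*(-21)) = √(-1 + 21) = √20 = 2*√5 ≈ 4.4721)
(-452 + 766)*m = (-452 + 766)*(2*√5) = 314*(2*√5) = 628*√5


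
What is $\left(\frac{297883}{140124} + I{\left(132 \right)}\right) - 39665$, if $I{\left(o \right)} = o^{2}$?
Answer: $- \frac{3116200001}{140124} \approx -22239.0$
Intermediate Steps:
$\left(\frac{297883}{140124} + I{\left(132 \right)}\right) - 39665 = \left(\frac{297883}{140124} + 132^{2}\right) - 39665 = \left(297883 \cdot \frac{1}{140124} + 17424\right) - 39665 = \left(\frac{297883}{140124} + 17424\right) - 39665 = \frac{2441818459}{140124} - 39665 = - \frac{3116200001}{140124}$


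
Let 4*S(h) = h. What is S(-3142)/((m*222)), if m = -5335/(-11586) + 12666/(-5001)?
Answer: 5057012867/2961675878 ≈ 1.7075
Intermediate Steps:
m = -40022647/19313862 (m = -5335*(-1/11586) + 12666*(-1/5001) = 5335/11586 - 4222/1667 = -40022647/19313862 ≈ -2.0722)
S(h) = h/4
S(-3142)/((m*222)) = ((¼)*(-3142))/((-40022647/19313862*222)) = -1571/(2*(-1480837939/3218977)) = -1571/2*(-3218977/1480837939) = 5057012867/2961675878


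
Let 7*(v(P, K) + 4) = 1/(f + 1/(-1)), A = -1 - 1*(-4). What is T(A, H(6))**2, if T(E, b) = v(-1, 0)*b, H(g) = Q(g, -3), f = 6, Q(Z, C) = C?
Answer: 173889/1225 ≈ 141.95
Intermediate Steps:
H(g) = -3
A = 3 (A = -1 + 4 = 3)
v(P, K) = -139/35 (v(P, K) = -4 + 1/(7*(6 + 1/(-1))) = -4 + 1/(7*(6 - 1)) = -4 + (1/7)/5 = -4 + (1/7)*(1/5) = -4 + 1/35 = -139/35)
T(E, b) = -139*b/35
T(A, H(6))**2 = (-139/35*(-3))**2 = (417/35)**2 = 173889/1225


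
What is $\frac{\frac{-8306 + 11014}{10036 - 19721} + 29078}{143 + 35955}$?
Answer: $\frac{140808861}{174804565} \approx 0.80552$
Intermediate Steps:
$\frac{\frac{-8306 + 11014}{10036 - 19721} + 29078}{143 + 35955} = \frac{\frac{2708}{-9685} + 29078}{36098} = \left(2708 \left(- \frac{1}{9685}\right) + 29078\right) \frac{1}{36098} = \left(- \frac{2708}{9685} + 29078\right) \frac{1}{36098} = \frac{281617722}{9685} \cdot \frac{1}{36098} = \frac{140808861}{174804565}$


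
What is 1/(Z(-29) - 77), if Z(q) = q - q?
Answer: -1/77 ≈ -0.012987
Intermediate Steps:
Z(q) = 0
1/(Z(-29) - 77) = 1/(0 - 77) = 1/(-77) = -1/77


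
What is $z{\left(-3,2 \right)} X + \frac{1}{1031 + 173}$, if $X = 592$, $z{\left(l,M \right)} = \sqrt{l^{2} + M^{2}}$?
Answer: $\frac{1}{1204} + 592 \sqrt{13} \approx 2134.5$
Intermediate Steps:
$z{\left(l,M \right)} = \sqrt{M^{2} + l^{2}}$
$z{\left(-3,2 \right)} X + \frac{1}{1031 + 173} = \sqrt{2^{2} + \left(-3\right)^{2}} \cdot 592 + \frac{1}{1031 + 173} = \sqrt{4 + 9} \cdot 592 + \frac{1}{1204} = \sqrt{13} \cdot 592 + \frac{1}{1204} = 592 \sqrt{13} + \frac{1}{1204} = \frac{1}{1204} + 592 \sqrt{13}$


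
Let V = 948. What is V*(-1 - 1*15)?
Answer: -15168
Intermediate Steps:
V*(-1 - 1*15) = 948*(-1 - 1*15) = 948*(-1 - 15) = 948*(-16) = -15168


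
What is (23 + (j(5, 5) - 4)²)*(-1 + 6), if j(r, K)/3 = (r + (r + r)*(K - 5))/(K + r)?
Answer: 585/4 ≈ 146.25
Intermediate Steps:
j(r, K) = 3*(r + 2*r*(-5 + K))/(K + r) (j(r, K) = 3*((r + (r + r)*(K - 5))/(K + r)) = 3*((r + (2*r)*(-5 + K))/(K + r)) = 3*((r + 2*r*(-5 + K))/(K + r)) = 3*(r + 2*r*(-5 + K))/(K + r))
(23 + (j(5, 5) - 4)²)*(-1 + 6) = (23 + (3*5*(-9 + 2*5)/(5 + 5) - 4)²)*(-1 + 6) = (23 + (3*5*(-9 + 10)/10 - 4)²)*5 = (23 + (3*5*(⅒)*1 - 4)²)*5 = (23 + (3/2 - 4)²)*5 = (23 + (-5/2)²)*5 = (23 + 25/4)*5 = (117/4)*5 = 585/4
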